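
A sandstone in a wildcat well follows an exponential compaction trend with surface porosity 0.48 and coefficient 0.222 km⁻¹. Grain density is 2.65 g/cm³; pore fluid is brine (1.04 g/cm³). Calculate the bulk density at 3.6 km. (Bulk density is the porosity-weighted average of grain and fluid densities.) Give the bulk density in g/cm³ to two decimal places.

2.30 g/cm³

Porosity at depth: phi = 0.48·exp(−0.222×3.6) = 0.48×0.4497 = 0.2159
Bulk density: ρ_b = (1−phi)ρ_g + phi·ρ_f = 0.7841×2.65 + 0.2159×1.04
       = 2.078 + 0.224 = 2.302 g/cm³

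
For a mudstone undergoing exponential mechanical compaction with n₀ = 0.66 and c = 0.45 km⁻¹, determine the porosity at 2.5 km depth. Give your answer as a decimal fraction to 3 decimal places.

n = n₀·exp(−c·z) = 0.66 × exp(−0.45 × 2.5) = 0.66 × exp(−1.125)
  = 0.66 × 0.3247 = 0.2143

0.214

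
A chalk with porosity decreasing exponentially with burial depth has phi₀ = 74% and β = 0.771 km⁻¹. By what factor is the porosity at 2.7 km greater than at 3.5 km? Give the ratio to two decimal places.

1.85

phi(Z₁)/phi(Z₂) = e^(−β·Z₁)/e^(−β·Z₂) = e^{β(Z₂−Z₁)}
= exp(0.771 × 0.8) = exp(0.6168) = 1.8530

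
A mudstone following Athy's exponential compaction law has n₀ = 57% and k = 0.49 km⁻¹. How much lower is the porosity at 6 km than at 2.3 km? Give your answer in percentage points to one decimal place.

n(2.3) = 0.57·e^(−0.49×2.3) = 0.1847
n(6) = 0.57·e^(−0.49×6) = 0.0301
Δn = 0.1847 − 0.0301 = 0.1545

15.5 percentage points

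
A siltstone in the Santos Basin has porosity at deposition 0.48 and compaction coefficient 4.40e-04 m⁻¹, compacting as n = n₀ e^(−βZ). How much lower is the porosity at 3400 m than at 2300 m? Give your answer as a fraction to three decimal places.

Working in km (1 km = 1000 m; β in km⁻¹ = β in m⁻¹ × 1000):
n(2.3) = 0.48·e^(−0.44×2.3) = 0.1745
n(3.4) = 0.48·e^(−0.44×3.4) = 0.1075
Δn = 0.1745 − 0.1075 = 0.0669

0.067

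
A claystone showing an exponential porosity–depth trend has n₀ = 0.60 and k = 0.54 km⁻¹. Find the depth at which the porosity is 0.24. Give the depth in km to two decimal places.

1.70 km

Invert Athy's law: d = ln(n₀/n) / k
d = ln(0.6/0.24) / 0.54 = ln(2.5) / 0.54 = 0.9163 / 0.54 = 1.697 km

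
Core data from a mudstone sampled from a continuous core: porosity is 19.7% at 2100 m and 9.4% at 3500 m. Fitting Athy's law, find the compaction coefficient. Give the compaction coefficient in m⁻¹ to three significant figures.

Working in km (1 km = 1000 m; k in km⁻¹ = k in m⁻¹ × 1000):
Athy: n(Z) = n₀ e^(−kZ) ⇒ n₁/n₂ = e^{k(Z₂−Z₁)} ⇒ k = ln(n₁/n₂)/(Z₂−Z₁)
k = ln(0.197/0.094) / (3.5 − 2.1) = ln(2.096) / 1.4 = 0.7399 / 1.4 = 0.5285 km⁻¹

0.000529 m⁻¹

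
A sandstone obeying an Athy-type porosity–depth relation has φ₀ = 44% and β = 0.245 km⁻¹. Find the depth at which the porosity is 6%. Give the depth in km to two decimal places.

Invert Athy's law: Z = ln(φ₀/φ) / β
Z = ln(0.44/0.06) / 0.245 = ln(7.333) / 0.245 = 1.9924 / 0.245 = 8.132 km

8.13 km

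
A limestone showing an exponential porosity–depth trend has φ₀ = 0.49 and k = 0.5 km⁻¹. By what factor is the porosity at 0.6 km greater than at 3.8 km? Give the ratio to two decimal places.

φ(Z₁)/φ(Z₂) = e^(−k·Z₁)/e^(−k·Z₂) = e^{k(Z₂−Z₁)}
= exp(0.5 × 3.2) = exp(1.6) = 4.9530

4.95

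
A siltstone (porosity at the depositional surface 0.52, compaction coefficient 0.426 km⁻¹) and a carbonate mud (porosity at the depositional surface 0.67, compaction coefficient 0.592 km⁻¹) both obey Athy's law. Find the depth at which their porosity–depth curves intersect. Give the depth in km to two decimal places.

1.53 km

Set φ₀ₐ e^(−cₐd) = φ₀ᵦ e^(−cᵦd) ⇒ ln(φ₀ₐ/φ₀ᵦ) = (cₐ − cᵦ)·d
d = ln(0.52/0.67) / (0.426 − 0.592) = -0.2534 / -0.166 = 1.527 km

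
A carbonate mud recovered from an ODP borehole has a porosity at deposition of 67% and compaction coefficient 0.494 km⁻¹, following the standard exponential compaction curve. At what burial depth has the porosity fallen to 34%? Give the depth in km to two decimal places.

Invert Athy's law: d = ln(phi₀/phi) / β
d = ln(0.67/0.34) / 0.494 = ln(1.971) / 0.494 = 0.6783 / 0.494 = 1.373 km

1.37 km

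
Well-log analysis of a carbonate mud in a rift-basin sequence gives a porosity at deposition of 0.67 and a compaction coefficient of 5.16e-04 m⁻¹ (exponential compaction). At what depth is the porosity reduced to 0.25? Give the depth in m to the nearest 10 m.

1910 m

Working in km (1 km = 1000 m; k in km⁻¹ = k in m⁻¹ × 1000):
Invert Athy's law: z = ln(φ₀/φ) / k
z = ln(0.67/0.25) / 0.516 = ln(2.68) / 0.516 = 0.9858 / 0.516 = 1.910 km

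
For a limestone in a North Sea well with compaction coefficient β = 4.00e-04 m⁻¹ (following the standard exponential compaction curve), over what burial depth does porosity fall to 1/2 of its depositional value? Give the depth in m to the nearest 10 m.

1730 m

Working in km (1 km = 1000 m; β in km⁻¹ = β in m⁻¹ × 1000):
φ/φ₀ = 1/2 ⇒ exp(−β·d) = 1/2 ⇒ d = ln(2) / β
d = 0.6931 / 0.4 = 1.733 km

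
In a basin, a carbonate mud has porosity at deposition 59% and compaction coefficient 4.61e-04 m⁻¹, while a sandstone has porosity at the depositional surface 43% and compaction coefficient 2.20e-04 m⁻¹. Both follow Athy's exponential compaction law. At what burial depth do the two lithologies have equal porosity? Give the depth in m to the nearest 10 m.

Working in km (1 km = 1000 m; k in km⁻¹ = k in m⁻¹ × 1000):
Set φ₀ₐ e^(−kₐd) = φ₀ᵦ e^(−kᵦd) ⇒ ln(φ₀ₐ/φ₀ᵦ) = (kₐ − kᵦ)·d
d = ln(0.59/0.43) / (0.461 − 0.22) = 0.3163 / 0.241 = 1.313 km

1310 m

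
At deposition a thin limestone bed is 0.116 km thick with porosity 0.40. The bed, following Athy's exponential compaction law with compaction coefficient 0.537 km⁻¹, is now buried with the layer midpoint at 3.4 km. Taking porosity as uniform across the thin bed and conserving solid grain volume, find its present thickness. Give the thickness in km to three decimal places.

0.074 km

Porosity at 3.4 km: φ = 0.4·exp(−0.537×3.4) = 0.0644
Solid-volume conservation: h(1−φ) = h₀(1−φ₀) ⇒ h = h₀·(1−φ₀)/(1−φ)
h = 0.116 × (1 − 0.4)/(1 − 0.0644) = 0.116 × 0.6413 = 0.0744 km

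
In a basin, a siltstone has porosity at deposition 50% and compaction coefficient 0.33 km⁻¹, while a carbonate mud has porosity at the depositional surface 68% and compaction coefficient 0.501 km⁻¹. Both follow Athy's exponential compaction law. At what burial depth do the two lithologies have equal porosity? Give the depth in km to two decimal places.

Set n₀ₐ e^(−cₐz) = n₀ᵦ e^(−cᵦz) ⇒ ln(n₀ₐ/n₀ᵦ) = (cₐ − cᵦ)·z
z = ln(0.5/0.68) / (0.33 − 0.501) = -0.3075 / -0.171 = 1.798 km

1.80 km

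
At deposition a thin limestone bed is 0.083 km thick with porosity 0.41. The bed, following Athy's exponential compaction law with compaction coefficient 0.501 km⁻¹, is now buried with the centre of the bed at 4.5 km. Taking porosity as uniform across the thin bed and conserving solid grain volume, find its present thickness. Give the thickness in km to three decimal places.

0.051 km

Porosity at 4.5 km: phi = 0.41·exp(−0.501×4.5) = 0.0430
Solid-volume conservation: h(1−phi) = h₀(1−phi₀) ⇒ h = h₀·(1−phi₀)/(1−phi)
h = 0.083 × (1 − 0.41)/(1 − 0.0430) = 0.083 × 0.6165 = 0.0512 km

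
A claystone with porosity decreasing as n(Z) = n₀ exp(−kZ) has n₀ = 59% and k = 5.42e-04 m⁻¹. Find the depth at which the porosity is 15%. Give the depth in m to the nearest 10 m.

Working in km (1 km = 1000 m; k in km⁻¹ = k in m⁻¹ × 1000):
Invert Athy's law: Z = ln(n₀/n) / k
Z = ln(0.59/0.15) / 0.542 = ln(3.933) / 0.542 = 1.3695 / 0.542 = 2.527 km

2530 m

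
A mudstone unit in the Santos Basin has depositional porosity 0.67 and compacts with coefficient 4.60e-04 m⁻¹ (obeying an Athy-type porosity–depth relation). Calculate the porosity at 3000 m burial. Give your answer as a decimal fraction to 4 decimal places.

0.1686

Working in km (1 km = 1000 m; k in km⁻¹ = k in m⁻¹ × 1000):
φ = φ₀·exp(−k·z) = 0.67 × exp(−0.46 × 3) = 0.67 × exp(−1.38)
  = 0.67 × 0.2516 = 0.1686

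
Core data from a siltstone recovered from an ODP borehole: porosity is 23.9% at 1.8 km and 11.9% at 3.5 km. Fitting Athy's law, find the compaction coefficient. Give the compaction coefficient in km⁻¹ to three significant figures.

0.410 km⁻¹

Athy: phi(Z) = phi₀ e^(−cZ) ⇒ phi₁/phi₂ = e^{c(Z₂−Z₁)} ⇒ c = ln(phi₁/phi₂)/(Z₂−Z₁)
c = ln(0.239/0.119) / (3.5 − 1.8) = ln(2.008) / 1.7 = 0.6973 / 1.7 = 0.4102 km⁻¹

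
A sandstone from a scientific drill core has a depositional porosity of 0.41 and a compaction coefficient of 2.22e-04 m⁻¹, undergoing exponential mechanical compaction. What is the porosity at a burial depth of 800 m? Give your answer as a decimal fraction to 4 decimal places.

Working in km (1 km = 1000 m; k in km⁻¹ = k in m⁻¹ × 1000):
φ = φ₀·exp(−k·z) = 0.41 × exp(−0.222 × 0.8) = 0.41 × exp(−0.1776)
  = 0.41 × 0.8373 = 0.3433

0.3433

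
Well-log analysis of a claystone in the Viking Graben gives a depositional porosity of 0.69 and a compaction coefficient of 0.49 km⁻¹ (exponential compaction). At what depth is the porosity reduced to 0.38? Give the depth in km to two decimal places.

Invert Athy's law: Z = ln(n₀/n) / β
Z = ln(0.69/0.38) / 0.49 = ln(1.816) / 0.49 = 0.5965 / 0.49 = 1.217 km

1.22 km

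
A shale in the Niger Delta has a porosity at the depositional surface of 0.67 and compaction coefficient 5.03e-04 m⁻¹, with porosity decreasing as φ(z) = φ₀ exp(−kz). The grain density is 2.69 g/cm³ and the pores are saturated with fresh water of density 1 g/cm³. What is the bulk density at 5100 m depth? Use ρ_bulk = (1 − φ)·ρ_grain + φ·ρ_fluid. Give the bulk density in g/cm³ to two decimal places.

2.60 g/cm³

Working in km (1 km = 1000 m; k in km⁻¹ = k in m⁻¹ × 1000):
Porosity at depth: φ = 0.67·exp(−0.503×5.1) = 0.67×0.0769 = 0.0515
Bulk density: ρ_b = (1−φ)ρ_g + φ·ρ_f = 0.9485×2.69 + 0.0515×1
       = 2.551 + 0.052 = 2.603 g/cm³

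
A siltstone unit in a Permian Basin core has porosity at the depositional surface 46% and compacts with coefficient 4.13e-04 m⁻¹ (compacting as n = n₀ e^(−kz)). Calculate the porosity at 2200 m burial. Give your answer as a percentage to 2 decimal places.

18.54%

Working in km (1 km = 1000 m; k in km⁻¹ = k in m⁻¹ × 1000):
n = n₀·exp(−k·z) = 0.46 × exp(−0.413 × 2.2) = 0.46 × exp(−0.9086)
  = 0.46 × 0.4031 = 0.1854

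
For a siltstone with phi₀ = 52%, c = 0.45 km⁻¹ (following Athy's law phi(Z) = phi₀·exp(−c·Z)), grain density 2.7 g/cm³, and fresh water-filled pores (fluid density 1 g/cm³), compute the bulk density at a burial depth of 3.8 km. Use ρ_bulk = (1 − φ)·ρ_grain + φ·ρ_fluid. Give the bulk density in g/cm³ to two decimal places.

2.54 g/cm³

Porosity at depth: phi = 0.52·exp(−0.45×3.8) = 0.52×0.1809 = 0.0941
Bulk density: ρ_b = (1−phi)ρ_g + phi·ρ_f = 0.9059×2.7 + 0.0941×1
       = 2.446 + 0.094 = 2.540 g/cm³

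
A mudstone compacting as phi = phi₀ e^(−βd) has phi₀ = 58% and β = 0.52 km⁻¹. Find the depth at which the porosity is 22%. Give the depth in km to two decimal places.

Invert Athy's law: d = ln(phi₀/phi) / β
d = ln(0.58/0.22) / 0.52 = ln(2.636) / 0.52 = 0.9694 / 0.52 = 1.864 km

1.86 km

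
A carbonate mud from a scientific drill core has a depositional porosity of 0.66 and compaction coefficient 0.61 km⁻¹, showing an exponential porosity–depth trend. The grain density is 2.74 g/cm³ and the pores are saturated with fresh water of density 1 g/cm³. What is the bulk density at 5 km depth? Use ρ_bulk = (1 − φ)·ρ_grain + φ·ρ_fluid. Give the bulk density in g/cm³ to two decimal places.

2.69 g/cm³

Porosity at depth: phi = 0.66·exp(−0.61×5) = 0.66×0.0474 = 0.0313
Bulk density: ρ_b = (1−phi)ρ_g + phi·ρ_f = 0.9687×2.74 + 0.0313×1
       = 2.654 + 0.031 = 2.686 g/cm³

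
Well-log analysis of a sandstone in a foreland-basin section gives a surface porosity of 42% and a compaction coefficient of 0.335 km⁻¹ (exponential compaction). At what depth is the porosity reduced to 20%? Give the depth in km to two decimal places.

2.21 km

Invert Athy's law: Z = ln(n₀/n) / c
Z = ln(0.42/0.2) / 0.335 = ln(2.1) / 0.335 = 0.7419 / 0.335 = 2.215 km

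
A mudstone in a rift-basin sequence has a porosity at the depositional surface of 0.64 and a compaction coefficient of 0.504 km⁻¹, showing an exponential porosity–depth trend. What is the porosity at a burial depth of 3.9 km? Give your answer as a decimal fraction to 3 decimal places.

0.090

φ = φ₀·exp(−k·d) = 0.64 × exp(−0.504 × 3.9) = 0.64 × exp(−1.966)
  = 0.64 × 0.1401 = 0.0896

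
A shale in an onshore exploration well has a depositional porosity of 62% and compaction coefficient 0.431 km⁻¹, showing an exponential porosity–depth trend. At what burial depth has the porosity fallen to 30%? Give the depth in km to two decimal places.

1.68 km

Invert Athy's law: z = ln(phi₀/phi) / k
z = ln(0.62/0.3) / 0.431 = ln(2.067) / 0.431 = 0.7259 / 0.431 = 1.684 km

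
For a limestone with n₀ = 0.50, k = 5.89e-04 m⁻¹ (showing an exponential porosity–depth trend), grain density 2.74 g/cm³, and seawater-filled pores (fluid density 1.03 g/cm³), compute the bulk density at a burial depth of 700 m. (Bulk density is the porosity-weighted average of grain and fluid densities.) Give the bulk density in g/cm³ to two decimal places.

2.17 g/cm³

Working in km (1 km = 1000 m; k in km⁻¹ = k in m⁻¹ × 1000):
Porosity at depth: n = 0.5·exp(−0.589×0.7) = 0.5×0.6621 = 0.3311
Bulk density: ρ_b = (1−n)ρ_g + n·ρ_f = 0.6689×2.74 + 0.3311×1.03
       = 1.833 + 0.341 = 2.174 g/cm³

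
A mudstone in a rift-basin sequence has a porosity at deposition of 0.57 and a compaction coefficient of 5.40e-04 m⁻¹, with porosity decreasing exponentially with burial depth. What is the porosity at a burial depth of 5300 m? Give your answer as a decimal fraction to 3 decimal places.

Working in km (1 km = 1000 m; β in km⁻¹ = β in m⁻¹ × 1000):
n = n₀·exp(−β·Z) = 0.57 × exp(−0.54 × 5.3) = 0.57 × exp(−2.862)
  = 0.57 × 0.0572 = 0.0326

0.033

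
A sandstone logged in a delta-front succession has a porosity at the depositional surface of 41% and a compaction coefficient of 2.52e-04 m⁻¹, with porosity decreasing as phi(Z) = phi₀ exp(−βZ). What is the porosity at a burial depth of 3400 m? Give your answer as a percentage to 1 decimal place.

17.4%

Working in km (1 km = 1000 m; β in km⁻¹ = β in m⁻¹ × 1000):
phi = phi₀·exp(−β·Z) = 0.41 × exp(−0.252 × 3.4) = 0.41 × exp(−0.8568)
  = 0.41 × 0.4245 = 0.1741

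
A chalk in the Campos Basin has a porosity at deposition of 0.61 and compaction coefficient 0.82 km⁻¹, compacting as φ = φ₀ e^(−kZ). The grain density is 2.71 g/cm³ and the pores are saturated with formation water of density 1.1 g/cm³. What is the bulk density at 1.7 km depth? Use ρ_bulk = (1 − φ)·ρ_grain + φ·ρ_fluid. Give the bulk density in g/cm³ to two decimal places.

2.47 g/cm³

Porosity at depth: φ = 0.61·exp(−0.82×1.7) = 0.61×0.2481 = 0.1513
Bulk density: ρ_b = (1−φ)ρ_g + φ·ρ_f = 0.8487×2.71 + 0.1513×1.1
       = 2.300 + 0.166 = 2.466 g/cm³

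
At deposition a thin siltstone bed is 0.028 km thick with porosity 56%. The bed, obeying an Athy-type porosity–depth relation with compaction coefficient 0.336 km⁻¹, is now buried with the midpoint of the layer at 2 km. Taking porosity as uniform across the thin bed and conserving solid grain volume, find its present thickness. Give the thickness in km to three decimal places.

0.017 km

Porosity at 2 km: n = 0.56·exp(−0.336×2) = 0.2860
Solid-volume conservation: h(1−n) = h₀(1−n₀) ⇒ h = h₀·(1−n₀)/(1−n)
h = 0.028 × (1 − 0.56)/(1 − 0.2860) = 0.028 × 0.6162 = 0.0173 km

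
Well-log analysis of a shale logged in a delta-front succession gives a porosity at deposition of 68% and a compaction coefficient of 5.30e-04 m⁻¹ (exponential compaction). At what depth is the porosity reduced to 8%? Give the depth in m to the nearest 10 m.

Working in km (1 km = 1000 m; c in km⁻¹ = c in m⁻¹ × 1000):
Invert Athy's law: Z = ln(phi₀/phi) / c
Z = ln(0.68/0.08) / 0.53 = ln(8.5) / 0.53 = 2.1401 / 0.53 = 4.038 km

4040 m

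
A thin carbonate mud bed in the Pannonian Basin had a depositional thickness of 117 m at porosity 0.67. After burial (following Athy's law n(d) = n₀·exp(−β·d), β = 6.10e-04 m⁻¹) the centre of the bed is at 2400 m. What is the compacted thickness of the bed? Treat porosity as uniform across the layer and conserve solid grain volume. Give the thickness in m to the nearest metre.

Working in km (1 km = 1000 m; β in km⁻¹ = β in m⁻¹ × 1000):
Porosity at 2.4 km: n = 0.67·exp(−0.61×2.4) = 0.1550
Solid-volume conservation: h(1−n) = h₀(1−n₀) ⇒ h = h₀·(1−n₀)/(1−n)
h = 0.117 × (1 − 0.67)/(1 − 0.1550) = 0.117 × 0.3905 = 0.0457 km

46 m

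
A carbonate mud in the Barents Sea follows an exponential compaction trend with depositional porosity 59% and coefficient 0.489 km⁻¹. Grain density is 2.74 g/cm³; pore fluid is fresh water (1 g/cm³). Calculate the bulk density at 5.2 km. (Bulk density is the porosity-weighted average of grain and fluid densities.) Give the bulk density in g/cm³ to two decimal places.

Porosity at depth: phi = 0.59·exp(−0.489×5.2) = 0.59×0.0786 = 0.0464
Bulk density: ρ_b = (1−phi)ρ_g + phi·ρ_f = 0.9536×2.74 + 0.0464×1
       = 2.613 + 0.046 = 2.659 g/cm³

2.66 g/cm³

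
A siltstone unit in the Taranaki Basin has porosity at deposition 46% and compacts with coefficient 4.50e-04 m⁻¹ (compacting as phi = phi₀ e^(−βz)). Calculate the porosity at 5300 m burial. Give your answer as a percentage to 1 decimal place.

Working in km (1 km = 1000 m; β in km⁻¹ = β in m⁻¹ × 1000):
phi = phi₀·exp(−β·z) = 0.46 × exp(−0.45 × 5.3) = 0.46 × exp(−2.385)
  = 0.46 × 0.0921 = 0.0424

4.2%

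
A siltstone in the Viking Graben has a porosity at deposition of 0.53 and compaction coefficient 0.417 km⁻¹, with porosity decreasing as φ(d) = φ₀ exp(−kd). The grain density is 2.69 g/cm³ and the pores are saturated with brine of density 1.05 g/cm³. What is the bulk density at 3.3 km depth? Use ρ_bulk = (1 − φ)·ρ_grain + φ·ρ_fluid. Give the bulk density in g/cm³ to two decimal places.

2.47 g/cm³

Porosity at depth: φ = 0.53·exp(−0.417×3.3) = 0.53×0.2526 = 0.1339
Bulk density: ρ_b = (1−φ)ρ_g + φ·ρ_f = 0.8661×2.69 + 0.1339×1.05
       = 2.330 + 0.141 = 2.470 g/cm³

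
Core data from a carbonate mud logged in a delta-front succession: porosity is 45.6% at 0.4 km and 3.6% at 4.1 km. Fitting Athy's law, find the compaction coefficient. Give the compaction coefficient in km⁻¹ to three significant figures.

Athy: φ(z) = φ₀ e^(−βz) ⇒ φ₁/φ₂ = e^{β(z₂−z₁)} ⇒ β = ln(φ₁/φ₂)/(z₂−z₁)
β = ln(0.456/0.036) / (4.1 − 0.4) = ln(12.67) / 3.7 = 2.5390 / 3.7 = 0.6862 km⁻¹

0.686 km⁻¹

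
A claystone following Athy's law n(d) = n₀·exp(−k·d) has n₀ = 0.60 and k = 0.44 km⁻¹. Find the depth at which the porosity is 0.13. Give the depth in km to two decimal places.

3.48 km

Invert Athy's law: d = ln(n₀/n) / k
d = ln(0.6/0.13) / 0.44 = ln(4.615) / 0.44 = 1.5294 / 0.44 = 3.476 km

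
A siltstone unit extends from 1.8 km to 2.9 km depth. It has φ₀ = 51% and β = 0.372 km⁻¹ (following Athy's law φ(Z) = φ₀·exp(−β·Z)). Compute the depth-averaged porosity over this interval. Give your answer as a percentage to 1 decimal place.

21.4%

⟨φ⟩ = (1/(Z₂−Z₁)) ∫ φ₀ e^(−βZ) dZ = φ₀·(e^(−β·Z₁) − e^(−β·Z₂)) / (β·(Z₂−Z₁))
e^(−0.372×1.8) = 0.5119; e^(−0.372×2.9) = 0.3400
⟨φ⟩ = 0.51 × (0.5119 − 0.3400) / (0.372 × 1.1) = 0.51 × 0.4201 = 0.2143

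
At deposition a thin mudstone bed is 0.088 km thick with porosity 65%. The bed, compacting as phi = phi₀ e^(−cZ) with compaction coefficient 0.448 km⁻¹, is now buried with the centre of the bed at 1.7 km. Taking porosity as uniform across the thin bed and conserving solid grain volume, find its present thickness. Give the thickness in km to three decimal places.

Porosity at 1.7 km: phi = 0.65·exp(−0.448×1.7) = 0.3035
Solid-volume conservation: h(1−phi) = h₀(1−phi₀) ⇒ h = h₀·(1−phi₀)/(1−phi)
h = 0.088 × (1 − 0.65)/(1 − 0.3035) = 0.088 × 0.5025 = 0.0442 km

0.044 km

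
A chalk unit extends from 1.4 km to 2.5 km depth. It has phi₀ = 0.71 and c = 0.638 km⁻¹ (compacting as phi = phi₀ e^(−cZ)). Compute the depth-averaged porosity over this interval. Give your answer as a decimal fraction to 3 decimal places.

⟨phi⟩ = (1/(Z₂−Z₁)) ∫ phi₀ e^(−cZ) dZ = phi₀·(e^(−c·Z₁) − e^(−c·Z₂)) / (c·(Z₂−Z₁))
e^(−0.638×1.4) = 0.4093; e^(−0.638×2.5) = 0.2029
⟨phi⟩ = 0.71 × (0.4093 − 0.2029) / (0.638 × 1.1) = 0.71 × 0.2942 = 0.2088

0.209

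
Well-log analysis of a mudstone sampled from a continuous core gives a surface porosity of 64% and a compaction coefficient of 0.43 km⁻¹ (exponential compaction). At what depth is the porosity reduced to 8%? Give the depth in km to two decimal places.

Invert Athy's law: Z = ln(φ₀/φ) / β
Z = ln(0.64/0.08) / 0.43 = ln(8) / 0.43 = 2.0794 / 0.43 = 4.836 km

4.84 km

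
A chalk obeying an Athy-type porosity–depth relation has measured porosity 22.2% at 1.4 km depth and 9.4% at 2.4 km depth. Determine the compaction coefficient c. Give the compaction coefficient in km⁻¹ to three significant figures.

0.859 km⁻¹

Athy: n(Z) = n₀ e^(−cZ) ⇒ n₁/n₂ = e^{c(Z₂−Z₁)} ⇒ c = ln(n₁/n₂)/(Z₂−Z₁)
c = ln(0.222/0.094) / (2.4 − 1.4) = ln(2.362) / 1 = 0.8594 / 1 = 0.8594 km⁻¹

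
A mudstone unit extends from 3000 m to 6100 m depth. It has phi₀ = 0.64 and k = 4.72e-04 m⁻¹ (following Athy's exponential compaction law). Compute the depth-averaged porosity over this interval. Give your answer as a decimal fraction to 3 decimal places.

0.082

Working in km (1 km = 1000 m; k in km⁻¹ = k in m⁻¹ × 1000):
⟨phi⟩ = (1/(d₂−d₁)) ∫ phi₀ e^(−kd) dd = phi₀·(e^(−k·d₁) − e^(−k·d₂)) / (k·(d₂−d₁))
e^(−0.472×3) = 0.2427; e^(−0.472×6.1) = 0.0562
⟨phi⟩ = 0.64 × (0.2427 − 0.0562) / (0.472 × 3.1) = 0.64 × 0.1275 = 0.0816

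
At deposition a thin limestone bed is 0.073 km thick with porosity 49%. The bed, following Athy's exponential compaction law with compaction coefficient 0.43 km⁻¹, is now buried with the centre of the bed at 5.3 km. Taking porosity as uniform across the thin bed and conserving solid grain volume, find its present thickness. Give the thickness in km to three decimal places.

Porosity at 5.3 km: n = 0.49·exp(−0.43×5.3) = 0.0502
Solid-volume conservation: h(1−n) = h₀(1−n₀) ⇒ h = h₀·(1−n₀)/(1−n)
h = 0.073 × (1 − 0.49)/(1 − 0.0502) = 0.073 × 0.5369 = 0.0392 km

0.039 km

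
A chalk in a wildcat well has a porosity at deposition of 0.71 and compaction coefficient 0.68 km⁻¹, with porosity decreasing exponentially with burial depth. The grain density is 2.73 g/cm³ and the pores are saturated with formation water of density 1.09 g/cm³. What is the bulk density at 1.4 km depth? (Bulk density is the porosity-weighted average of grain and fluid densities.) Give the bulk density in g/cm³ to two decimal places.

Porosity at depth: φ = 0.71·exp(−0.68×1.4) = 0.71×0.3860 = 0.2740
Bulk density: ρ_b = (1−φ)ρ_g + φ·ρ_f = 0.7260×2.73 + 0.2740×1.09
       = 1.982 + 0.299 = 2.281 g/cm³

2.28 g/cm³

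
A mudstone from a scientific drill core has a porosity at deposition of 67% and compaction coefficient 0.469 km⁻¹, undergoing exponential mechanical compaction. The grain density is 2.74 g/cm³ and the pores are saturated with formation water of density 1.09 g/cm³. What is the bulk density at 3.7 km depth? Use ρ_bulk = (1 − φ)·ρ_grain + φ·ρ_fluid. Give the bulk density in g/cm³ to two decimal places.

Porosity at depth: n = 0.67·exp(−0.469×3.7) = 0.67×0.1763 = 0.1182
Bulk density: ρ_b = (1−n)ρ_g + n·ρ_f = 0.8818×2.74 + 0.1182×1.09
       = 2.416 + 0.129 = 2.545 g/cm³

2.55 g/cm³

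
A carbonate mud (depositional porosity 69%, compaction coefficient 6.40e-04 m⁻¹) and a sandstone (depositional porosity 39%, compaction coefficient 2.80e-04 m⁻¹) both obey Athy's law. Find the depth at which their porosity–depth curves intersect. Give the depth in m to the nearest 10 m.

Working in km (1 km = 1000 m; k in km⁻¹ = k in m⁻¹ × 1000):
Set phi₀ₐ e^(−kₐd) = phi₀ᵦ e^(−kᵦd) ⇒ ln(phi₀ₐ/phi₀ᵦ) = (kₐ − kᵦ)·d
d = ln(0.69/0.39) / (0.64 − 0.28) = 0.5705 / 0.36 = 1.585 km

1580 m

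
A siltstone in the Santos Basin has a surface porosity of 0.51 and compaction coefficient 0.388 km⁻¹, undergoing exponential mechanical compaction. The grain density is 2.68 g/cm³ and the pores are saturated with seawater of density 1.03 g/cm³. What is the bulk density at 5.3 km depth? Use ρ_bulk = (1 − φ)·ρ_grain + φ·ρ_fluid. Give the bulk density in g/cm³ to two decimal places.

2.57 g/cm³

Porosity at depth: φ = 0.51·exp(−0.388×5.3) = 0.51×0.1279 = 0.0652
Bulk density: ρ_b = (1−φ)ρ_g + φ·ρ_f = 0.9348×2.68 + 0.0652×1.03
       = 2.505 + 0.067 = 2.572 g/cm³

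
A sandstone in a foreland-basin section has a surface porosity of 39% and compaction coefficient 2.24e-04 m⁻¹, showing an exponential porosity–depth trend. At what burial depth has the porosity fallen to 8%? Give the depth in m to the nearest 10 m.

Working in km (1 km = 1000 m; c in km⁻¹ = c in m⁻¹ × 1000):
Invert Athy's law: d = ln(φ₀/φ) / c
d = ln(0.39/0.08) / 0.224 = ln(4.875) / 0.224 = 1.5841 / 0.224 = 7.072 km

7070 m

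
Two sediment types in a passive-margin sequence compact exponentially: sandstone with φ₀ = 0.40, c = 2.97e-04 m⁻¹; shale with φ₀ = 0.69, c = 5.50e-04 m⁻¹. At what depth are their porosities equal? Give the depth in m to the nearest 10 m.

2160 m

Working in km (1 km = 1000 m; c in km⁻¹ = c in m⁻¹ × 1000):
Set φ₀ₐ e^(−cₐd) = φ₀ᵦ e^(−cᵦd) ⇒ ln(φ₀ₐ/φ₀ᵦ) = (cₐ − cᵦ)·d
d = ln(0.4/0.69) / (0.297 − 0.55) = -0.5452 / -0.253 = 2.155 km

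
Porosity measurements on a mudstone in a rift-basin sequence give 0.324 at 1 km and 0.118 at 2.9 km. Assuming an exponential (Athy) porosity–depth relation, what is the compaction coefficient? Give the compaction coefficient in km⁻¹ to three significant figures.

Athy: n(z) = n₀ e^(−kz) ⇒ n₁/n₂ = e^{k(z₂−z₁)} ⇒ k = ln(n₁/n₂)/(z₂−z₁)
k = ln(0.324/0.118) / (2.9 − 1) = ln(2.746) / 1.9 = 1.0101 / 1.9 = 0.5316 km⁻¹

0.532 km⁻¹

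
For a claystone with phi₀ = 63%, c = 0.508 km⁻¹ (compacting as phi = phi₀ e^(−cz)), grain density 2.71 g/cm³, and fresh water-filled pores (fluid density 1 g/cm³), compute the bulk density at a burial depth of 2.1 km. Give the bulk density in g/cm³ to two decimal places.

Porosity at depth: phi = 0.63·exp(−0.508×2.1) = 0.63×0.3441 = 0.2168
Bulk density: ρ_b = (1−phi)ρ_g + phi·ρ_f = 0.7832×2.71 + 0.2168×1
       = 2.123 + 0.217 = 2.339 g/cm³

2.34 g/cm³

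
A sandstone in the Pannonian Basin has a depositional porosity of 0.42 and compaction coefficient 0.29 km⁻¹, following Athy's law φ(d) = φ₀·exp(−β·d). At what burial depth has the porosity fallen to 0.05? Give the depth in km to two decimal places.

Invert Athy's law: d = ln(φ₀/φ) / β
d = ln(0.42/0.05) / 0.29 = ln(8.4) / 0.29 = 2.1282 / 0.29 = 7.339 km

7.34 km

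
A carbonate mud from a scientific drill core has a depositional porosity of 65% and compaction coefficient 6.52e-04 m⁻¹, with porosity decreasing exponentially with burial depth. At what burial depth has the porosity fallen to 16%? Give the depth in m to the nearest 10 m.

Working in km (1 km = 1000 m; k in km⁻¹ = k in m⁻¹ × 1000):
Invert Athy's law: Z = ln(phi₀/phi) / k
Z = ln(0.65/0.16) / 0.652 = ln(4.062) / 0.652 = 1.4018 / 0.652 = 2.150 km

2150 m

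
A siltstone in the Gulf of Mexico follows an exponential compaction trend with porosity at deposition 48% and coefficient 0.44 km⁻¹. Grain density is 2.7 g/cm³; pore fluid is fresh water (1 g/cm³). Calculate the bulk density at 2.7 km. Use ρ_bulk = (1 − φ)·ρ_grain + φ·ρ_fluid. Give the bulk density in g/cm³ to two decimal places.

Porosity at depth: phi = 0.48·exp(−0.44×2.7) = 0.48×0.3048 = 0.1463
Bulk density: ρ_b = (1−phi)ρ_g + phi·ρ_f = 0.8537×2.7 + 0.1463×1
       = 2.305 + 0.146 = 2.451 g/cm³

2.45 g/cm³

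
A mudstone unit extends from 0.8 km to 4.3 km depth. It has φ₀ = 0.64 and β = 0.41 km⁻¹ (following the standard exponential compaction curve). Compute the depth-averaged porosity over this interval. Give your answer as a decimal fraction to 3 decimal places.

0.245

⟨φ⟩ = (1/(d₂−d₁)) ∫ φ₀ e^(−βd) dd = φ₀·(e^(−β·d₁) − e^(−β·d₂)) / (β·(d₂−d₁))
e^(−0.41×0.8) = 0.7204; e^(−0.41×4.3) = 0.1715
⟨φ⟩ = 0.64 × (0.7204 − 0.1715) / (0.41 × 3.5) = 0.64 × 0.3825 = 0.2448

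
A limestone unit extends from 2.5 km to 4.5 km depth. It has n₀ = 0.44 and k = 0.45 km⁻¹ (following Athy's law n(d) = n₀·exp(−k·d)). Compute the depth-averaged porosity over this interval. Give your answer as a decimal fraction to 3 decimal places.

⟨n⟩ = (1/(d₂−d₁)) ∫ n₀ e^(−kd) dd = n₀·(e^(−k·d₁) − e^(−k·d₂)) / (k·(d₂−d₁))
e^(−0.45×2.5) = 0.3247; e^(−0.45×4.5) = 0.1320
⟨n⟩ = 0.44 × (0.3247 − 0.1320) / (0.45 × 2) = 0.44 × 0.2141 = 0.0942

0.094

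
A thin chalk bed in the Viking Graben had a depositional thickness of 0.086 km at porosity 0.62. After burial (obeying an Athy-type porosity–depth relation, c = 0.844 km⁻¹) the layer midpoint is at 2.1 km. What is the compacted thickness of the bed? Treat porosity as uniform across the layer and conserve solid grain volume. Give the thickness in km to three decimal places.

Porosity at 2.1 km: phi = 0.62·exp(−0.844×2.1) = 0.1054
Solid-volume conservation: h(1−phi) = h₀(1−phi₀) ⇒ h = h₀·(1−phi₀)/(1−phi)
h = 0.086 × (1 − 0.62)/(1 − 0.1054) = 0.086 × 0.4247 = 0.0365 km

0.037 km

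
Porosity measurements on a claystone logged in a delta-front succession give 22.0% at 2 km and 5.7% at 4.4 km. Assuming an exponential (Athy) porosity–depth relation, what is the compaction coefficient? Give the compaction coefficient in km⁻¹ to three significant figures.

0.563 km⁻¹

Athy: phi(z) = phi₀ e^(−kz) ⇒ phi₁/phi₂ = e^{k(z₂−z₁)} ⇒ k = ln(phi₁/phi₂)/(z₂−z₁)
k = ln(0.22/0.057) / (4.4 − 2) = ln(3.86) / 2.4 = 1.3506 / 2.4 = 0.5627 km⁻¹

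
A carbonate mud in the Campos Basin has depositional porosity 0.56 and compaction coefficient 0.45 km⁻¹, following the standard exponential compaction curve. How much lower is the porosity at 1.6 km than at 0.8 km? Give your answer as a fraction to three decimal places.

0.118

n(0.8) = 0.56·e^(−0.45×0.8) = 0.3907
n(1.6) = 0.56·e^(−0.45×1.6) = 0.2726
Δn = 0.3907 − 0.2726 = 0.1181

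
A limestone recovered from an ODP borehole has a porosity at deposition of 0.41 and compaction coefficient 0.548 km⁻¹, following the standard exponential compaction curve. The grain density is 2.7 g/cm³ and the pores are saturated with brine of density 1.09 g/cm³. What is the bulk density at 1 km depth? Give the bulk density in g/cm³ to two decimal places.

2.32 g/cm³

Porosity at depth: n = 0.41·exp(−0.548×1) = 0.41×0.5781 = 0.2370
Bulk density: ρ_b = (1−n)ρ_g + n·ρ_f = 0.7630×2.7 + 0.2370×1.09
       = 2.060 + 0.258 = 2.318 g/cm³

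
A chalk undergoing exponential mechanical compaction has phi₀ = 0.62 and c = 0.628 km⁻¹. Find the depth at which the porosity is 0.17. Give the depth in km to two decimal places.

Invert Athy's law: z = ln(phi₀/phi) / c
z = ln(0.62/0.17) / 0.628 = ln(3.647) / 0.628 = 1.2939 / 0.628 = 2.060 km

2.06 km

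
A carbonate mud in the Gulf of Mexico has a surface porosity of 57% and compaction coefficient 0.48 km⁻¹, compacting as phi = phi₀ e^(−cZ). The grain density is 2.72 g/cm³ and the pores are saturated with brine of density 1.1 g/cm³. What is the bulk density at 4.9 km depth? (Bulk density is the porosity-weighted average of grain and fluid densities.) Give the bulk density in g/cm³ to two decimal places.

Porosity at depth: phi = 0.57·exp(−0.48×4.9) = 0.57×0.0952 = 0.0543
Bulk density: ρ_b = (1−phi)ρ_g + phi·ρ_f = 0.9457×2.72 + 0.0543×1.1
       = 2.572 + 0.060 = 2.632 g/cm³

2.63 g/cm³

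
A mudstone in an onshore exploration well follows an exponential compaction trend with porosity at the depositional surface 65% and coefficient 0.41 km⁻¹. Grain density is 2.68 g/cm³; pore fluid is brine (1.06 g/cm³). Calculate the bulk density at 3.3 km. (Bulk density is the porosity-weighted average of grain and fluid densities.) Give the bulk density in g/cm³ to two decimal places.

Porosity at depth: φ = 0.65·exp(−0.41×3.3) = 0.65×0.2585 = 0.1680
Bulk density: ρ_b = (1−φ)ρ_g + φ·ρ_f = 0.8320×2.68 + 0.1680×1.06
       = 2.230 + 0.178 = 2.408 g/cm³

2.41 g/cm³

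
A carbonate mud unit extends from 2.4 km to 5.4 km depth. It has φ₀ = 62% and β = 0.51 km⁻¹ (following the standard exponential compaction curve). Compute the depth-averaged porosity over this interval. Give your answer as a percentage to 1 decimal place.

9.3%

⟨φ⟩ = (1/(z₂−z₁)) ∫ φ₀ e^(−βz) dz = φ₀·(e^(−β·z₁) − e^(−β·z₂)) / (β·(z₂−z₁))
e^(−0.51×2.4) = 0.2941; e^(−0.51×5.4) = 0.0637
⟨φ⟩ = 0.62 × (0.2941 − 0.0637) / (0.51 × 3) = 0.62 × 0.1506 = 0.0934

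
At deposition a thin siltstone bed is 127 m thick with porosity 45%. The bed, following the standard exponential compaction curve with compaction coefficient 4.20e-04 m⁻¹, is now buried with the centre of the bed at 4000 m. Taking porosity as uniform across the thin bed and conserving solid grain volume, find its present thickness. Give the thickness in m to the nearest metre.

Working in km (1 km = 1000 m; k in km⁻¹ = k in m⁻¹ × 1000):
Porosity at 4 km: n = 0.45·exp(−0.42×4) = 0.0839
Solid-volume conservation: h(1−n) = h₀(1−n₀) ⇒ h = h₀·(1−n₀)/(1−n)
h = 0.127 × (1 − 0.45)/(1 − 0.0839) = 0.127 × 0.6004 = 0.0762 km

76 m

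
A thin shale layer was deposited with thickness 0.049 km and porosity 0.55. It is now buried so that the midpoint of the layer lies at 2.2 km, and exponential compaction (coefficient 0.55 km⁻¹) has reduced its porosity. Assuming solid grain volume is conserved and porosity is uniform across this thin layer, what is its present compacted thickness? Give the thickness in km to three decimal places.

0.026 km

Porosity at 2.2 km: φ = 0.55·exp(−0.55×2.2) = 0.1640
Solid-volume conservation: h(1−φ) = h₀(1−φ₀) ⇒ h = h₀·(1−φ₀)/(1−φ)
h = 0.049 × (1 − 0.55)/(1 − 0.1640) = 0.049 × 0.5383 = 0.0264 km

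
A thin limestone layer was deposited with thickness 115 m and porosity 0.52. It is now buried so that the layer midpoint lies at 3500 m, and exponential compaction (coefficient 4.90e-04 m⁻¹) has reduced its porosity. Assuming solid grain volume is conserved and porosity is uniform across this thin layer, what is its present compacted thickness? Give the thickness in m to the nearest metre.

61 m

Working in km (1 km = 1000 m; c in km⁻¹ = c in m⁻¹ × 1000):
Porosity at 3.5 km: phi = 0.52·exp(−0.49×3.5) = 0.0936
Solid-volume conservation: h(1−phi) = h₀(1−phi₀) ⇒ h = h₀·(1−phi₀)/(1−phi)
h = 0.115 × (1 − 0.52)/(1 − 0.0936) = 0.115 × 0.5296 = 0.0609 km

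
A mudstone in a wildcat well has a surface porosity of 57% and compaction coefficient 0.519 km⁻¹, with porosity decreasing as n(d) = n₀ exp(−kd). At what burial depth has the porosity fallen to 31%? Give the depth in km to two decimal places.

Invert Athy's law: d = ln(n₀/n) / k
d = ln(0.57/0.31) / 0.519 = ln(1.839) / 0.519 = 0.6091 / 0.519 = 1.174 km

1.17 km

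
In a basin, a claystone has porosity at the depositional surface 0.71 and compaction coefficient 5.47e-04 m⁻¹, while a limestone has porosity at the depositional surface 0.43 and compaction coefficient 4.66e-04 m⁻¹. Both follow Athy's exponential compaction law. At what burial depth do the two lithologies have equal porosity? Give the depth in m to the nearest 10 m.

6190 m

Working in km (1 km = 1000 m; c in km⁻¹ = c in m⁻¹ × 1000):
Set φ₀ₐ e^(−cₐZ) = φ₀ᵦ e^(−cᵦZ) ⇒ ln(φ₀ₐ/φ₀ᵦ) = (cₐ − cᵦ)·Z
Z = ln(0.71/0.43) / (0.547 − 0.466) = 0.5015 / 0.081 = 6.191 km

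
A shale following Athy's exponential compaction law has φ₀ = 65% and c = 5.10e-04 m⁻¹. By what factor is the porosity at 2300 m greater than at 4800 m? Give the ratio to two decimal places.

Working in km (1 km = 1000 m; c in km⁻¹ = c in m⁻¹ × 1000):
φ(d₁)/φ(d₂) = e^(−c·d₁)/e^(−c·d₂) = e^{c(d₂−d₁)}
= exp(0.51 × 2.5) = exp(1.275) = 3.5787

3.58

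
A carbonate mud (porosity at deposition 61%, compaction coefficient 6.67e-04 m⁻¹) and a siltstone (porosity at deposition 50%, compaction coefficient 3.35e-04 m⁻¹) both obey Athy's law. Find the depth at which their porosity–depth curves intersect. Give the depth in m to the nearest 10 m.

Working in km (1 km = 1000 m; k in km⁻¹ = k in m⁻¹ × 1000):
Set phi₀ₐ e^(−kₐz) = phi₀ᵦ e^(−kᵦz) ⇒ ln(phi₀ₐ/phi₀ᵦ) = (kₐ − kᵦ)·z
z = ln(0.61/0.5) / (0.667 − 0.335) = 0.1989 / 0.332 = 0.599 km

600 m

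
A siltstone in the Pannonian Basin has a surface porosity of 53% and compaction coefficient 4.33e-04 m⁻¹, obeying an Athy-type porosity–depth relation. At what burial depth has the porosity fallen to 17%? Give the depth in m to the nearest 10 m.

Working in km (1 km = 1000 m; c in km⁻¹ = c in m⁻¹ × 1000):
Invert Athy's law: d = ln(φ₀/φ) / c
d = ln(0.53/0.17) / 0.433 = ln(3.118) / 0.433 = 1.1371 / 0.433 = 2.626 km

2630 m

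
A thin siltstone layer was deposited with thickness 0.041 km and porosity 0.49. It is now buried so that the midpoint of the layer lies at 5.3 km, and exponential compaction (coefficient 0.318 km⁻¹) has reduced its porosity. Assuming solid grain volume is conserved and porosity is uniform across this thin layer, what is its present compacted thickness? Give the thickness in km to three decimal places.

Porosity at 5.3 km: φ = 0.49·exp(−0.318×5.3) = 0.0908
Solid-volume conservation: h(1−φ) = h₀(1−φ₀) ⇒ h = h₀·(1−φ₀)/(1−φ)
h = 0.041 × (1 − 0.49)/(1 − 0.0908) = 0.041 × 0.5610 = 0.0230 km

0.023 km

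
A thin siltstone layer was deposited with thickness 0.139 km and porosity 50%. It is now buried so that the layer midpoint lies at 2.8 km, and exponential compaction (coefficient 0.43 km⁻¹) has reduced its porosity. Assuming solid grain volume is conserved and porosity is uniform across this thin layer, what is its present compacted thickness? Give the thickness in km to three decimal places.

0.082 km

Porosity at 2.8 km: n = 0.5·exp(−0.43×2.8) = 0.1500
Solid-volume conservation: h(1−n) = h₀(1−n₀) ⇒ h = h₀·(1−n₀)/(1−n)
h = 0.139 × (1 − 0.5)/(1 − 0.1500) = 0.139 × 0.5882 = 0.0818 km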